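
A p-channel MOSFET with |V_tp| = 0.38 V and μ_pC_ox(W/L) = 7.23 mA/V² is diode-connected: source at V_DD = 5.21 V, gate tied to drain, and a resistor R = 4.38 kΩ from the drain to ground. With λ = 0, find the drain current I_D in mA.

With gate tied to drain, V_SG = V_SD ≥ V_SG − |V_tp|, so the device is in saturation.
KCL at the drain: ½ k_p (V_SG − |V_tp|)² = (V_DD − V_SG)/R.
Let x = V_SG − 0.38. Then 15.8 x² + x − 4.83 = 0, giving x = 0.522 V (positive root), so V_SG = 0.902 V.
I_D = (V_DD − V_SG)/R = (5.21 − 0.902) / 4.38 = 0.984 mA.

I_D = 0.984 mA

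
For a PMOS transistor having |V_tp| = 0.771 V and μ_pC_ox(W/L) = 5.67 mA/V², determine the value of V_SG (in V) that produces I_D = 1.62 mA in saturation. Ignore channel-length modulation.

V_SG = 1.53 V

In saturation I_D = ½ k_p (V_SG − |V_tp|)², so V_SG − |V_tp| = √(2 I_D / k_p) = √(2 × 1.62 / 5.67) = 0.756 V.
V_SG = 0.771 + 0.756 = 1.53 V.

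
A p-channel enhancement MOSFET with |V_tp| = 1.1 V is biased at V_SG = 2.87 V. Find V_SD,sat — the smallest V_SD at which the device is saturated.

The boundary between triode and saturation is V_SD = V_SG − |V_tp| = V_ov.
V_ov = 2.87 − 1.1 = 1.77 V.

V_SD,sat = 1.77 V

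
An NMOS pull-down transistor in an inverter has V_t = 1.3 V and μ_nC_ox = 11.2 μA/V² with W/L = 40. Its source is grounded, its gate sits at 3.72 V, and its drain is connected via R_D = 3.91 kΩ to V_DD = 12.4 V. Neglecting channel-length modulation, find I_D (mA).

I_D = 1.31 mA

V_GS = V_G = 3.72 V, so V_ov = 3.72 − 1.3 = 2.42 V.
k_n = μ_nC_ox · (W/L) = 0.448 mA/V².
Assume saturation: I_D = ½ k_n V_ov² = 0.5 × 0.448 × 2.42² = 1.31 mA, giving V_DS = V_DD − I_D R_D = 12.4 − 1.31 × 3.91 = 7.27 V.
V_DS = 7.27 V ≥ V_ov = 2.42 V, confirming saturation.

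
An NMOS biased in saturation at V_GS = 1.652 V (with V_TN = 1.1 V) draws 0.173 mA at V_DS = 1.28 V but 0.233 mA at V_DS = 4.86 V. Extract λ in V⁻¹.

With V_GS fixed, I_D ∝ (1 + λ V_DS) in saturation, so I_D2/I_D1 = (1 + λ V_DS2)/(1 + λ V_DS1).
0.233/0.173 = 1.347 = (1 + 4.86 λ)/(1 + 1.28 λ).
Solving: λ (I_D1 V_DS2 − I_D2 V_DS1) = I_D2 − I_D1, so λ = (0.233 − 0.173) / (0.173 × 4.86 − 0.233 × 1.28) = 0.06 / 0.543 = 0.111 V⁻¹.

λ = 0.111 V⁻¹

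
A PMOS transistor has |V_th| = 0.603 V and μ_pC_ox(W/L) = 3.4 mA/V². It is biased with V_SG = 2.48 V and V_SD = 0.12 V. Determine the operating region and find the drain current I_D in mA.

Triode; I_D = 0.741 mA

V_ov = V_SG − |V_th| = 2.48 − 0.603 = 1.88 V.
Since V_SD = 0.12 V < V_ov = 1.88 V, the device is in the triode region.
I_D = k_p [V_ov · V_SD − ½ V_SD²] = 3.4 × [1.88 × 0.12 − 0.5 × 0.12²] = 0.741 mA.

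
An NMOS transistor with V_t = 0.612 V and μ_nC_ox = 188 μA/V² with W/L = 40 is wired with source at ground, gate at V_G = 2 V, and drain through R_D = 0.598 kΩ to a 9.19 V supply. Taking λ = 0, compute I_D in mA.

V_GS = V_G = 2 V, so V_ov = 2 − 0.612 = 1.39 V.
k_n = μ_nC_ox · (W/L) = 7.52 mA/V².
Assume saturation: I_D = ½ k_n V_ov² = 0.5 × 7.52 × 1.39² = 7.24 mA, giving V_DS = V_DD − I_D R_D = 9.19 − 7.24 × 0.598 = 4.86 V.
V_DS = 4.86 V ≥ V_ov = 1.39 V, confirming saturation.

I_D = 7.24 mA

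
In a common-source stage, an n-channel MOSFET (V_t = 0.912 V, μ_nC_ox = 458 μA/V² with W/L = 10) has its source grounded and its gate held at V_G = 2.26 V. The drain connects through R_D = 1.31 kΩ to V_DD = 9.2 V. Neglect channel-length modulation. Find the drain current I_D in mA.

V_GS = V_G = 2.26 V, so V_ov = 2.26 − 0.912 = 1.35 V.
k_n = μ_nC_ox · (W/L) = 4.58 mA/V².
Assume saturation: I_D = ½ k_n V_ov² = 0.5 × 4.58 × 1.35² = 4.16 mA, giving V_DS = V_DD − I_D R_D = 9.2 − 4.16 × 1.31 = 3.75 V.
V_DS = 3.75 V ≥ V_ov = 1.35 V, confirming saturation.

I_D = 4.16 mA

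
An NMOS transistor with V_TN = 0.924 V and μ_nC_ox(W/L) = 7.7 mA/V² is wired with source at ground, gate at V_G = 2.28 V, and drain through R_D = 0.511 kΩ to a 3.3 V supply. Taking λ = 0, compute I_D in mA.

I_D = 5.18 mA

V_GS = V_G = 2.28 V, so V_ov = 2.28 − 0.924 = 1.36 V.
Assume saturation: I_D = ½ k_n V_ov² = 0.5 × 7.7 × 1.36² = 7.08 mA, giving V_DS = V_DD − I_D R_D = 3.3 − 7.08 × 0.511 = -0.317 V.
But -0.317 V < V_ov = 1.36 V, so the device is actually in triode.
In triode I_D = k_n[V_ov V_DS − ½ V_DS²] and I_D = (V_DD − V_DS)/R_D. Equating: 1.97 V_DS² − 6.335 V_DS + 3.3 = 0, giving V_DS = 0.653 V (the root below V_ov).
I_D = (3.3 − 0.653) / 0.511 = 5.18 mA.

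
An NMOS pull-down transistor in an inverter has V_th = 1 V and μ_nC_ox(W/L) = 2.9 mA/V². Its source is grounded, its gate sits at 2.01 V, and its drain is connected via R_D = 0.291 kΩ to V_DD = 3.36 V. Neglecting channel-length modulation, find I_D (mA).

I_D = 1.48 mA

V_GS = V_G = 2.01 V, so V_ov = 2.01 − 1 = 1.01 V.
Assume saturation: I_D = ½ k_n V_ov² = 0.5 × 2.9 × 1.01² = 1.48 mA, giving V_DS = V_DD − I_D R_D = 3.36 − 1.48 × 0.291 = 2.93 V.
V_DS = 2.93 V ≥ V_ov = 1.01 V, confirming saturation.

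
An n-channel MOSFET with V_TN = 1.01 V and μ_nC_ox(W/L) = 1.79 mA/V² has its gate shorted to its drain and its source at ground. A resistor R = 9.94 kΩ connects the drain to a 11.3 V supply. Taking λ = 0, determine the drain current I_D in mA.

With gate tied to drain, V_GS = V_DS ≥ V_GS − V_TN, so the device is in saturation.
KCL at the drain: ½ k_n (V_GS − V_TN)² = (V_DD − V_GS)/R.
Let x = V_GS − 1.01. Then 8.9 x² + x − 10.29 = 0, giving x = 1.02 V (positive root), so V_GS = 2.03 V.
I_D = (V_DD − V_GS)/R = (11.3 − 2.03) / 9.94 = 0.933 mA.

I_D = 0.933 mA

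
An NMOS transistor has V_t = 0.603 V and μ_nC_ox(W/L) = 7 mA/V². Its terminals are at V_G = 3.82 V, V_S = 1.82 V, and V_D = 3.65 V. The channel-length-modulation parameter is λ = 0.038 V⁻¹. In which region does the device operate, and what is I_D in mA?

V_GS = V_G − V_S = 3.82 − 1.82 = 2 V; V_DS = V_D − V_S = 3.65 − 1.82 = 1.83 V.
V_ov = V_GS − V_t = 2 − 0.603 = 1.4 V.
Since V_DS = 1.83 V ≥ V_ov = 1.4 V, the device is in saturation.
I_D = ½ k_n V_ov² (1 + λ V_DS) = 0.5 × 7 × 1.4² × (1 + 0.038 × 1.83) = 7.31 mA.

Saturation; I_D = 7.31 mA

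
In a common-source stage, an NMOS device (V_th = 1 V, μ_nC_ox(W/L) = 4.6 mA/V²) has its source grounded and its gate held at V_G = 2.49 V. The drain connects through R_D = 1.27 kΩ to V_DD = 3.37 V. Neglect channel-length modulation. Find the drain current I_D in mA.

V_GS = V_G = 2.49 V, so V_ov = 2.49 − 1 = 1.49 V.
Assume saturation: I_D = ½ k_n V_ov² = 0.5 × 4.6 × 1.49² = 5.11 mA, giving V_DS = V_DD − I_D R_D = 3.37 − 5.11 × 1.27 = -3.11 V.
But -3.11 V < V_ov = 1.49 V, so the device is actually in triode.
In triode I_D = k_n[V_ov V_DS − ½ V_DS²] and I_D = (V_DD − V_DS)/R_D. Equating: 2.92 V_DS² − 9.705 V_DS + 3.37 = 0, giving V_DS = 0.394 V (the root below V_ov).
I_D = (3.37 − 0.394) / 1.27 = 2.34 mA.

I_D = 2.34 mA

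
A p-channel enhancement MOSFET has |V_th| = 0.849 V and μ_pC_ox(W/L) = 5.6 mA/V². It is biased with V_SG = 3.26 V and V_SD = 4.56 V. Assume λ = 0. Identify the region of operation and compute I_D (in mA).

Saturation; I_D = 16.3 mA

V_ov = V_SG − |V_th| = 3.26 − 0.849 = 2.41 V.
Since V_SD = 4.56 V ≥ V_ov = 2.41 V, the device is in saturation.
I_D = ½ k_p V_ov² = 0.5 × 5.6 × 2.41² = 16.3 mA.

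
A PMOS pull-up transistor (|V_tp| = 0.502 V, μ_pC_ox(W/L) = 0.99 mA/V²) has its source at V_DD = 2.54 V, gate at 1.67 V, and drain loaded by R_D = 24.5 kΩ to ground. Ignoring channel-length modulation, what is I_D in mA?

I_D = 0.0670 mA

V_SG = V_DD − V_G = 2.54 − 1.67 = 0.87 V, so V_ov = 0.87 − 0.502 = 0.368 V.
Assume saturation: I_D = ½ k_p V_ov² = 0.5 × 0.99 × 0.368² = 0.067 mA, giving V_SD = V_DD − I_D R_D = 2.54 − 0.067 × 24.5 = 0.898 V.
V_SD = 0.898 V ≥ V_ov = 0.368 V, confirming saturation.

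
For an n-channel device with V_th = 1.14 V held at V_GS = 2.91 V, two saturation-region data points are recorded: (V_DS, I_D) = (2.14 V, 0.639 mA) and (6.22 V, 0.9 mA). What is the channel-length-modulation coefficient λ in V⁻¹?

With V_GS fixed, I_D ∝ (1 + λ V_DS) in saturation, so I_D2/I_D1 = (1 + λ V_DS2)/(1 + λ V_DS1).
0.9/0.639 = 1.408 = (1 + 6.22 λ)/(1 + 2.14 λ).
Solving: λ (I_D1 V_DS2 − I_D2 V_DS1) = I_D2 − I_D1, so λ = (0.9 − 0.639) / (0.639 × 6.22 − 0.9 × 2.14) = 0.261 / 2.05 = 0.127 V⁻¹.

λ = 0.127 V⁻¹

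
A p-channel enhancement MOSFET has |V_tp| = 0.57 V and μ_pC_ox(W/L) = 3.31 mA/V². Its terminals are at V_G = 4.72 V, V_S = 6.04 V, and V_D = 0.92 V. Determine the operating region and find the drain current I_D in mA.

V_SG = V_S − V_G = 6.04 − 4.72 = 1.32 V; V_SD = V_S − V_D = 6.04 − 0.92 = 5.12 V.
V_ov = V_SG − |V_tp| = 1.32 − 0.57 = 0.75 V.
Since V_SD = 5.12 V ≥ V_ov = 0.75 V, the device is in saturation.
I_D = ½ k_p V_ov² = 0.5 × 3.31 × 0.75² = 0.931 mA.

Saturation; I_D = 0.931 mA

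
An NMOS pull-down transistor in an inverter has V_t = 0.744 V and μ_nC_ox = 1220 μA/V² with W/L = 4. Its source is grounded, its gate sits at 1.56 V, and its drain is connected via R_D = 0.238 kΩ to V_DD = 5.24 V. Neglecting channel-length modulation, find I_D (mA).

V_GS = V_G = 1.56 V, so V_ov = 1.56 − 0.744 = 0.816 V.
k_n = μ_nC_ox · (W/L) = 4.88 mA/V².
Assume saturation: I_D = ½ k_n V_ov² = 0.5 × 4.88 × 0.816² = 1.62 mA, giving V_DS = V_DD − I_D R_D = 5.24 − 1.62 × 0.238 = 4.85 V.
V_DS = 4.85 V ≥ V_ov = 0.816 V, confirming saturation.

I_D = 1.62 mA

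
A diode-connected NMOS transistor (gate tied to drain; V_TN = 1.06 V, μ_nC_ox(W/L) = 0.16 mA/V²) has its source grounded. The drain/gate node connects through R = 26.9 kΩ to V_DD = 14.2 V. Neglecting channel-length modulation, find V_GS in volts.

With gate tied to drain, V_GS = V_DS ≥ V_GS − V_TN, so the device is in saturation.
KCL at the drain: ½ k_n (V_GS − V_TN)² = (V_DD − V_GS)/R.
Let x = V_GS − 1.06. Then 2.15 x² + x − 13.14 = 0, giving x = 2.25 V (positive root), so V_GS = 3.31 V.
I_D = (V_DD − V_GS)/R = (14.2 − 3.31) / 26.9 = 0.405 mA.

V_GS = 3.31 V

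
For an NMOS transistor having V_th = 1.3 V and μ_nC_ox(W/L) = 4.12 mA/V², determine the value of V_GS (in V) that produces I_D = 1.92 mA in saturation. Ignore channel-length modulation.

In saturation I_D = ½ k_n (V_GS − V_th)², so V_GS − V_th = √(2 I_D / k_n) = √(2 × 1.92 / 4.12) = 0.965 V.
V_GS = 1.3 + 0.965 = 2.27 V.

V_GS = 2.27 V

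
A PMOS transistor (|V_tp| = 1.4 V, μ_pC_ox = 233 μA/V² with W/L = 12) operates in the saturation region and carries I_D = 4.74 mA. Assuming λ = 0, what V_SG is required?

V_SG = 3.24 V

k_p = μ_pC_ox · (W/L) = 2.796 mA/V².
In saturation I_D = ½ k_p (V_SG − |V_tp|)², so V_SG − |V_tp| = √(2 I_D / k_p) = √(2 × 4.74 / 2.796) = 1.84 V.
V_SG = 1.4 + 1.84 = 3.24 V.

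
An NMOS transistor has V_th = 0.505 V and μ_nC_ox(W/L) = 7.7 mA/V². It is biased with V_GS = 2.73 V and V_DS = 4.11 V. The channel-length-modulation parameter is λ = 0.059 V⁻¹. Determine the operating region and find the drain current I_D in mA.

Saturation; I_D = 23.7 mA

V_ov = V_GS − V_th = 2.73 − 0.505 = 2.23 V.
Since V_DS = 4.11 V ≥ V_ov = 2.23 V, the device is in saturation.
I_D = ½ k_n V_ov² (1 + λ V_DS) = 0.5 × 7.7 × 2.23² × (1 + 0.059 × 4.11) = 23.7 mA.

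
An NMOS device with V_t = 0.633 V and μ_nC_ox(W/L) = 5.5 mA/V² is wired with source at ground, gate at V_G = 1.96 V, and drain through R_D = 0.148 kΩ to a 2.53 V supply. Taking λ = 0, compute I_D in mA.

V_GS = V_G = 1.96 V, so V_ov = 1.96 − 0.633 = 1.33 V.
Assume saturation: I_D = ½ k_n V_ov² = 0.5 × 5.5 × 1.33² = 4.84 mA, giving V_DS = V_DD − I_D R_D = 2.53 − 4.84 × 0.148 = 1.81 V.
V_DS = 1.81 V ≥ V_ov = 1.33 V, confirming saturation.

I_D = 4.84 mA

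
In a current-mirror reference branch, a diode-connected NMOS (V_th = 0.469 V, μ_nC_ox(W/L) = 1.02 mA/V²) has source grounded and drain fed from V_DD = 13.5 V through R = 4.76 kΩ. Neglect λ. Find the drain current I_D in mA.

With gate tied to drain, V_GS = V_DS ≥ V_GS − V_th, so the device is in saturation.
KCL at the drain: ½ k_n (V_GS − V_th)² = (V_DD − V_GS)/R.
Let x = V_GS − 0.469. Then 2.43 x² + x − 13.03 = 0, giving x = 2.12 V (positive root), so V_GS = 2.59 V.
I_D = (V_DD − V_GS)/R = (13.5 − 2.59) / 4.76 = 2.29 mA.

I_D = 2.29 mA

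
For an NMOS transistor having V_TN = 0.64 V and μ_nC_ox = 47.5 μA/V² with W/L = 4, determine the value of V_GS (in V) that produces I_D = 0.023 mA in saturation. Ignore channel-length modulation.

V_GS = 1.13 V

k_n = μ_nC_ox · (W/L) = 0.19 mA/V².
In saturation I_D = ½ k_n (V_GS − V_TN)², so V_GS − V_TN = √(2 I_D / k_n) = √(2 × 0.023 / 0.19) = 0.492 V.
V_GS = 0.64 + 0.492 = 1.13 V.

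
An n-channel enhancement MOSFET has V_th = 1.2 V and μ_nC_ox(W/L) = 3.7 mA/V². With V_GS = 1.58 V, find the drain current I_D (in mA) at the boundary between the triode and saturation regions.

I_D = 0.267 mA

At the boundary V_DS = V_ov = V_GS − V_th = 1.58 − 1.2 = 0.38 V.
I_D = ½ k_n V_ov² = 0.5 × 3.7 × 0.38² = 0.267 mA.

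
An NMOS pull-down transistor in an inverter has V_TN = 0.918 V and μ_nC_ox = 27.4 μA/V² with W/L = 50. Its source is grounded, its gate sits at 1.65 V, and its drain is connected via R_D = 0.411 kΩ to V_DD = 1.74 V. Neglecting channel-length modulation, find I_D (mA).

V_GS = V_G = 1.65 V, so V_ov = 1.65 − 0.918 = 0.732 V.
k_n = μ_nC_ox · (W/L) = 1.37 mA/V².
Assume saturation: I_D = ½ k_n V_ov² = 0.5 × 1.37 × 0.732² = 0.367 mA, giving V_DS = V_DD − I_D R_D = 1.74 − 0.367 × 0.411 = 1.59 V.
V_DS = 1.59 V ≥ V_ov = 0.732 V, confirming saturation.

I_D = 0.367 mA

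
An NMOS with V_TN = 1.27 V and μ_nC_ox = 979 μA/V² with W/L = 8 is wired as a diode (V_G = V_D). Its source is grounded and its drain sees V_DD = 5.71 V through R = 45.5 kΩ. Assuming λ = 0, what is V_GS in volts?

With gate tied to drain, V_GS = V_DS ≥ V_GS − V_TN, so the device is in saturation.
k_n = μ_nC_ox · (W/L) = 7.832 mA/V².
KCL at the drain: ½ k_n (V_GS − V_TN)² = (V_DD − V_GS)/R.
Let x = V_GS − 1.27. Then 178 x² + x − 4.44 = 0, giving x = 0.155 V (positive root), so V_GS = 1.43 V.
I_D = (V_DD − V_GS)/R = (5.71 − 1.43) / 45.5 = 0.0942 mA.

V_GS = 1.43 V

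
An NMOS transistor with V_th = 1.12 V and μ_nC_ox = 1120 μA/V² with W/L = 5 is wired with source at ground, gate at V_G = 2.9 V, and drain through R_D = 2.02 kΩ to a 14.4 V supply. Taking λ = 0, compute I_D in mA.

I_D = 6.68 mA

V_GS = V_G = 2.9 V, so V_ov = 2.9 − 1.12 = 1.78 V.
k_n = μ_nC_ox · (W/L) = 5.6 mA/V².
Assume saturation: I_D = ½ k_n V_ov² = 0.5 × 5.6 × 1.78² = 8.87 mA, giving V_DS = V_DD − I_D R_D = 14.4 − 8.87 × 2.02 = -3.52 V.
But -3.52 V < V_ov = 1.78 V, so the device is actually in triode.
In triode I_D = k_n[V_ov V_DS − ½ V_DS²] and I_D = (V_DD − V_DS)/R_D. Equating: 5.66 V_DS² − 21.14 V_DS + 14.4 = 0, giving V_DS = 0.896 V (the root below V_ov).
I_D = (14.4 − 0.896) / 2.02 = 6.68 mA.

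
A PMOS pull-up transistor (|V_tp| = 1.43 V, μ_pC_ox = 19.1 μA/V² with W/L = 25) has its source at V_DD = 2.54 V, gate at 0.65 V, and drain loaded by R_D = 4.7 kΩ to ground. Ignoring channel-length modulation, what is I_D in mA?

I_D = 0.0505 mA

V_SG = V_DD − V_G = 2.54 − 0.65 = 1.89 V, so V_ov = 1.89 − 1.43 = 0.46 V.
k_p = μ_pC_ox · (W/L) = 0.4775 mA/V².
Assume saturation: I_D = ½ k_p V_ov² = 0.5 × 0.4775 × 0.46² = 0.0505 mA, giving V_SD = V_DD − I_D R_D = 2.54 − 0.0505 × 4.7 = 2.3 V.
V_SD = 2.3 V ≥ V_ov = 0.46 V, confirming saturation.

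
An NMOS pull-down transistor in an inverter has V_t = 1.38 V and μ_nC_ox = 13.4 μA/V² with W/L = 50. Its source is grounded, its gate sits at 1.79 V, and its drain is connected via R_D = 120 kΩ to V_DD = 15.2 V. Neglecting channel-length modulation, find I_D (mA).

V_GS = V_G = 1.79 V, so V_ov = 1.79 − 1.38 = 0.41 V.
k_n = μ_nC_ox · (W/L) = 0.67 mA/V².
Assume saturation: I_D = ½ k_n V_ov² = 0.5 × 0.67 × 0.41² = 0.0563 mA, giving V_DS = V_DD − I_D R_D = 15.2 − 0.0563 × 120 = 8.44 V.
V_DS = 8.44 V ≥ V_ov = 0.41 V, confirming saturation.

I_D = 0.0563 mA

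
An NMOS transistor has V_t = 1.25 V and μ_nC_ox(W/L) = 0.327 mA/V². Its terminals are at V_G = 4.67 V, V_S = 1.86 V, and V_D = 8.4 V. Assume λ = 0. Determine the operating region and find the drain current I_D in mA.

V_GS = V_G − V_S = 4.67 − 1.86 = 2.81 V; V_DS = V_D − V_S = 8.4 − 1.86 = 6.54 V.
V_ov = V_GS − V_t = 2.81 − 1.25 = 1.56 V.
Since V_DS = 6.54 V ≥ V_ov = 1.56 V, the device is in saturation.
I_D = ½ k_n V_ov² = 0.5 × 0.327 × 1.56² = 0.398 mA.

Saturation; I_D = 0.398 mA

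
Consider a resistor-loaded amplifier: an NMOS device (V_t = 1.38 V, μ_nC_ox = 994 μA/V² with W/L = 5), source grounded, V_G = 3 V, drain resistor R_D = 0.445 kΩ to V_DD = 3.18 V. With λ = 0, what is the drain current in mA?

I_D = 5.17 mA

V_GS = V_G = 3 V, so V_ov = 3 − 1.38 = 1.62 V.
k_n = μ_nC_ox · (W/L) = 4.97 mA/V².
Assume saturation: I_D = ½ k_n V_ov² = 0.5 × 4.97 × 1.62² = 6.52 mA, giving V_DS = V_DD − I_D R_D = 3.18 − 6.52 × 0.445 = 0.278 V.
But 0.278 V < V_ov = 1.62 V, so the device is actually in triode.
In triode I_D = k_n[V_ov V_DS − ½ V_DS²] and I_D = (V_DD − V_DS)/R_D. Equating: 1.11 V_DS² − 4.583 V_DS + 3.18 = 0, giving V_DS = 0.881 V (the root below V_ov).
I_D = (3.18 − 0.881) / 0.445 = 5.17 mA.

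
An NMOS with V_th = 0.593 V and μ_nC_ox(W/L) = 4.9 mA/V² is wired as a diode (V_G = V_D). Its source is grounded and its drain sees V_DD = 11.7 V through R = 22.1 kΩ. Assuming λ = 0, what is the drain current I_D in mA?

With gate tied to drain, V_GS = V_DS ≥ V_GS − V_th, so the device is in saturation.
KCL at the drain: ½ k_n (V_GS − V_th)² = (V_DD − V_GS)/R.
Let x = V_GS − 0.593. Then 54.1 x² + x − 11.11 = 0, giving x = 0.444 V (positive root), so V_GS = 1.04 V.
I_D = (V_DD − V_GS)/R = (11.7 − 1.04) / 22.1 = 0.482 mA.

I_D = 0.482 mA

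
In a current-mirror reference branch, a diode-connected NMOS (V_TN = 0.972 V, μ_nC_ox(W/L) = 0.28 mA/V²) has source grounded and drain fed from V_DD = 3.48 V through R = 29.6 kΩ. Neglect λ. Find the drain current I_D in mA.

With gate tied to drain, V_GS = V_DS ≥ V_GS − V_TN, so the device is in saturation.
KCL at the drain: ½ k_n (V_GS − V_TN)² = (V_DD − V_GS)/R.
Let x = V_GS − 0.972. Then 4.14 x² + x − 2.508 = 0, giving x = 0.667 V (positive root), so V_GS = 1.64 V.
I_D = (V_DD − V_GS)/R = (3.48 − 1.64) / 29.6 = 0.0622 mA.

I_D = 0.0622 mA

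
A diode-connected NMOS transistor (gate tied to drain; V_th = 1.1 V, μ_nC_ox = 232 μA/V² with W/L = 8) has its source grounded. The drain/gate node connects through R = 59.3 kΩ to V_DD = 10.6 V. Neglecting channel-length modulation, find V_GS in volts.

With gate tied to drain, V_GS = V_DS ≥ V_GS − V_th, so the device is in saturation.
k_n = μ_nC_ox · (W/L) = 1.856 mA/V².
KCL at the drain: ½ k_n (V_GS − V_th)² = (V_DD − V_GS)/R.
Let x = V_GS − 1.1. Then 55 x² + x − 9.5 = 0, giving x = 0.407 V (positive root), so V_GS = 1.51 V.
I_D = (V_DD − V_GS)/R = (10.6 − 1.51) / 59.3 = 0.153 mA.

V_GS = 1.51 V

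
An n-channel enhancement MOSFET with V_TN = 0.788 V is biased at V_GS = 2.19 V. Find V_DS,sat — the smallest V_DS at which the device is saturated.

V_DS,sat = 1.40 V

The boundary between triode and saturation is V_DS = V_GS − V_TN = V_ov.
V_ov = 2.19 − 0.788 = 1.4 V.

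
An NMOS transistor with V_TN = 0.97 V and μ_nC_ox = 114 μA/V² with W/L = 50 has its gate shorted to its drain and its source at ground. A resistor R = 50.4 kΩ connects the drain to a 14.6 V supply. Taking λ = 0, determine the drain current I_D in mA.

With gate tied to drain, V_GS = V_DS ≥ V_GS − V_TN, so the device is in saturation.
k_n = μ_nC_ox · (W/L) = 5.7 mA/V².
KCL at the drain: ½ k_n (V_GS − V_TN)² = (V_DD − V_GS)/R.
Let x = V_GS − 0.97. Then 144 x² + x − 13.63 = 0, giving x = 0.305 V (positive root), so V_GS = 1.27 V.
I_D = (V_DD − V_GS)/R = (14.6 − 1.27) / 50.4 = 0.264 mA.

I_D = 0.264 mA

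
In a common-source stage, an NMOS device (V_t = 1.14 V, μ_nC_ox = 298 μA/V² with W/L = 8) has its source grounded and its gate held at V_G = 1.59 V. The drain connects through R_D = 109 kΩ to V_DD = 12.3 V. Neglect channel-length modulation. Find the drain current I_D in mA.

V_GS = V_G = 1.59 V, so V_ov = 1.59 − 1.14 = 0.45 V.
k_n = μ_nC_ox · (W/L) = 2.384 mA/V².
Assume saturation: I_D = ½ k_n V_ov² = 0.5 × 2.384 × 0.45² = 0.241 mA, giving V_DS = V_DD − I_D R_D = 12.3 − 0.241 × 109 = -14 V.
But -14 V < V_ov = 0.45 V, so the device is actually in triode.
In triode I_D = k_n[V_ov V_DS − ½ V_DS²] and I_D = (V_DD − V_DS)/R_D. Equating: 130 V_DS² − 117.9 V_DS + 12.3 = 0, giving V_DS = 0.12 V (the root below V_ov).
I_D = (12.3 − 0.12) / 109 = 0.112 mA.

I_D = 0.112 mA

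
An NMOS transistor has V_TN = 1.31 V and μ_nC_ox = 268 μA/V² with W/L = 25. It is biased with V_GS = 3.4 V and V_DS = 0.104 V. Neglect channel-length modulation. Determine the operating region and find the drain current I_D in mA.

Triode; I_D = 1.42 mA

k_n = μ_nC_ox · (W/L) = 6.7 mA/V².
V_ov = V_GS − V_TN = 3.4 − 1.31 = 2.09 V.
Since V_DS = 0.104 V < V_ov = 2.09 V, the device is in the triode region.
I_D = k_n [V_ov · V_DS − ½ V_DS²] = 6.7 × [2.09 × 0.104 − 0.5 × 0.104²] = 1.42 mA.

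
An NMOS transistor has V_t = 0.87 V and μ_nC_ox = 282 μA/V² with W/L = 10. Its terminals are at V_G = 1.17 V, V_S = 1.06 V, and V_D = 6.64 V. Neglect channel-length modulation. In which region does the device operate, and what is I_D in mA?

V_GS = V_G − V_S = 1.17 − 1.06 = 0.11 V; V_DS = V_D − V_S = 6.64 − 1.06 = 5.58 V.
V_GS = 0.11 V < V_t = 0.87 V, so the transistor is in cutoff.

Cutoff; I_D = 0 mA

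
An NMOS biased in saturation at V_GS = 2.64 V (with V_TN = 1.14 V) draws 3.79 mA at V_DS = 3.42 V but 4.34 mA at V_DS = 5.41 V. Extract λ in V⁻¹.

With V_GS fixed, I_D ∝ (1 + λ V_DS) in saturation, so I_D2/I_D1 = (1 + λ V_DS2)/(1 + λ V_DS1).
4.34/3.79 = 1.145 = (1 + 5.41 λ)/(1 + 3.42 λ).
Solving: λ (I_D1 V_DS2 − I_D2 V_DS1) = I_D2 − I_D1, so λ = (4.34 − 3.79) / (3.79 × 5.41 − 4.34 × 3.42) = 0.55 / 5.66 = 0.0972 V⁻¹.

λ = 0.0972 V⁻¹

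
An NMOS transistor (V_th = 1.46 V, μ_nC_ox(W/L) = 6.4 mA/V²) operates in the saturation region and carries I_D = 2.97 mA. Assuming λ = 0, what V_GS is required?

In saturation I_D = ½ k_n (V_GS − V_th)², so V_GS − V_th = √(2 I_D / k_n) = √(2 × 2.97 / 6.4) = 0.963 V.
V_GS = 1.46 + 0.963 = 2.42 V.

V_GS = 2.42 V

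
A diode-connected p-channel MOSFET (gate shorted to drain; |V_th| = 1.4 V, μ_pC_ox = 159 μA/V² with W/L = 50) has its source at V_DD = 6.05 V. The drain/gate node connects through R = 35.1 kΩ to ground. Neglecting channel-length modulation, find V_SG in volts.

V_SG = 1.58 V

With gate tied to drain, V_SG = V_SD ≥ V_SG − |V_th|, so the device is in saturation.
k_p = μ_pC_ox · (W/L) = 7.95 mA/V².
KCL at the drain: ½ k_p (V_SG − |V_th|)² = (V_DD − V_SG)/R.
Let x = V_SG − 1.4. Then 140 x² + x − 4.65 = 0, giving x = 0.179 V (positive root), so V_SG = 1.58 V.
I_D = (V_DD − V_SG)/R = (6.05 − 1.58) / 35.1 = 0.127 mA.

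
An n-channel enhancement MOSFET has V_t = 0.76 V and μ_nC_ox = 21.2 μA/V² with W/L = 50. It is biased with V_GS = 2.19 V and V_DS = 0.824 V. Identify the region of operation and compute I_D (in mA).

Triode; I_D = 0.889 mA

k_n = μ_nC_ox · (W/L) = 1.06 mA/V².
V_ov = V_GS − V_t = 2.19 − 0.76 = 1.43 V.
Since V_DS = 0.824 V < V_ov = 1.43 V, the device is in the triode region.
I_D = k_n [V_ov · V_DS − ½ V_DS²] = 1.06 × [1.43 × 0.824 − 0.5 × 0.824²] = 0.889 mA.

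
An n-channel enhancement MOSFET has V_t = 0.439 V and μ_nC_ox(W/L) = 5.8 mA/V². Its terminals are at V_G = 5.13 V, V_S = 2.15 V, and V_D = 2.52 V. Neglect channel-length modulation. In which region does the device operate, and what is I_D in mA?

V_GS = V_G − V_S = 5.13 − 2.15 = 2.98 V; V_DS = V_D − V_S = 2.52 − 2.15 = 0.37 V.
V_ov = V_GS − V_t = 2.98 − 0.439 = 2.54 V.
Since V_DS = 0.37 V < V_ov = 2.54 V, the device is in the triode region.
I_D = k_n [V_ov · V_DS − ½ V_DS²] = 5.8 × [2.54 × 0.37 − 0.5 × 0.37²] = 5.06 mA.

Triode; I_D = 5.06 mA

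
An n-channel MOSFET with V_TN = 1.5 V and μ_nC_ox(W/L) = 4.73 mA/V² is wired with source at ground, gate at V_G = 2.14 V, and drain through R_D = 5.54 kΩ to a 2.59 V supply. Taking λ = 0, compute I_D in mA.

V_GS = V_G = 2.14 V, so V_ov = 2.14 − 1.5 = 0.64 V.
Assume saturation: I_D = ½ k_n V_ov² = 0.5 × 4.73 × 0.64² = 0.969 mA, giving V_DS = V_DD − I_D R_D = 2.59 − 0.969 × 5.54 = -2.78 V.
But -2.78 V < V_ov = 0.64 V, so the device is actually in triode.
In triode I_D = k_n[V_ov V_DS − ½ V_DS²] and I_D = (V_DD − V_DS)/R_D. Equating: 13.1 V_DS² − 17.77 V_DS + 2.59 = 0, giving V_DS = 0.166 V (the root below V_ov).
I_D = (2.59 − 0.166) / 5.54 = 0.438 mA.

I_D = 0.438 mA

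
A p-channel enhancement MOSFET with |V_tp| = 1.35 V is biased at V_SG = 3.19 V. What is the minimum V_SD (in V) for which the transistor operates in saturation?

V_SD,sat = 1.84 V

The boundary between triode and saturation is V_SD = V_SG − |V_tp| = V_ov.
V_ov = 3.19 − 1.35 = 1.84 V.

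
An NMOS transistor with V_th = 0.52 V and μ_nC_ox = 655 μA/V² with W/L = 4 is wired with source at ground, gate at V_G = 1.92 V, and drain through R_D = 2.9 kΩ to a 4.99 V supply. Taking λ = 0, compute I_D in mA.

I_D = 1.54 mA

V_GS = V_G = 1.92 V, so V_ov = 1.92 − 0.52 = 1.4 V.
k_n = μ_nC_ox · (W/L) = 2.62 mA/V².
Assume saturation: I_D = ½ k_n V_ov² = 0.5 × 2.62 × 1.4² = 2.57 mA, giving V_DS = V_DD − I_D R_D = 4.99 − 2.57 × 2.9 = -2.46 V.
But -2.46 V < V_ov = 1.4 V, so the device is actually in triode.
In triode I_D = k_n[V_ov V_DS − ½ V_DS²] and I_D = (V_DD − V_DS)/R_D. Equating: 3.8 V_DS² − 11.64 V_DS + 4.99 = 0, giving V_DS = 0.516 V (the root below V_ov).
I_D = (4.99 − 0.516) / 2.9 = 1.54 mA.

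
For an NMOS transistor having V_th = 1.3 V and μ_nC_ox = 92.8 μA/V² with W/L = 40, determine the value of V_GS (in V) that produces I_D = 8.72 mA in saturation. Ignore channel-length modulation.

V_GS = 3.47 V

k_n = μ_nC_ox · (W/L) = 3.712 mA/V².
In saturation I_D = ½ k_n (V_GS − V_th)², so V_GS − V_th = √(2 I_D / k_n) = √(2 × 8.72 / 3.712) = 2.17 V.
V_GS = 1.3 + 2.17 = 3.47 V.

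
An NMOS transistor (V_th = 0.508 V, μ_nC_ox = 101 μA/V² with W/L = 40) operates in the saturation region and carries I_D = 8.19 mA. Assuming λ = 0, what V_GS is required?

k_n = μ_nC_ox · (W/L) = 4.04 mA/V².
In saturation I_D = ½ k_n (V_GS − V_th)², so V_GS − V_th = √(2 I_D / k_n) = √(2 × 8.19 / 4.04) = 2.01 V.
V_GS = 0.508 + 2.01 = 2.52 V.

V_GS = 2.52 V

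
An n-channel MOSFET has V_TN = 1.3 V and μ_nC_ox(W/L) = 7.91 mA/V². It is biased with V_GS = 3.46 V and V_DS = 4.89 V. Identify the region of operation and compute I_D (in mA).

Saturation; I_D = 18.5 mA

V_ov = V_GS − V_TN = 3.46 − 1.3 = 2.16 V.
Since V_DS = 4.89 V ≥ V_ov = 2.16 V, the device is in saturation.
I_D = ½ k_n V_ov² = 0.5 × 7.91 × 2.16² = 18.5 mA.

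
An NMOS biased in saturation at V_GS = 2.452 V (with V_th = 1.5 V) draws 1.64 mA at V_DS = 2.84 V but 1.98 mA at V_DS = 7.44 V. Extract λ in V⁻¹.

λ = 0.0517 V⁻¹

With V_GS fixed, I_D ∝ (1 + λ V_DS) in saturation, so I_D2/I_D1 = (1 + λ V_DS2)/(1 + λ V_DS1).
1.98/1.64 = 1.207 = (1 + 7.44 λ)/(1 + 2.84 λ).
Solving: λ (I_D1 V_DS2 − I_D2 V_DS1) = I_D2 − I_D1, so λ = (1.98 − 1.64) / (1.64 × 7.44 − 1.98 × 2.84) = 0.34 / 6.58 = 0.0517 V⁻¹.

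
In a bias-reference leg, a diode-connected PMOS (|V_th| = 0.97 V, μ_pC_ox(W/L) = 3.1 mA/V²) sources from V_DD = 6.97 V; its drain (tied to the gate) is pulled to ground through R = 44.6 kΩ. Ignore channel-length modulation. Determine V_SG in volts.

With gate tied to drain, V_SG = V_SD ≥ V_SG − |V_th|, so the device is in saturation.
KCL at the drain: ½ k_p (V_SG − |V_th|)² = (V_DD − V_SG)/R.
Let x = V_SG − 0.97. Then 69.1 x² + x − 6 = 0, giving x = 0.287 V (positive root), so V_SG = 1.26 V.
I_D = (V_DD − V_SG)/R = (6.97 − 1.26) / 44.6 = 0.128 mA.

V_SG = 1.26 V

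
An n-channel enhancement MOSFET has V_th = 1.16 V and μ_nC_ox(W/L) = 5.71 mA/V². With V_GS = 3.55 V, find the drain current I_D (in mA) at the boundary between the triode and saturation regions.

I_D = 16.3 mA

At the boundary V_DS = V_ov = V_GS − V_th = 3.55 − 1.16 = 2.39 V.
I_D = ½ k_n V_ov² = 0.5 × 5.71 × 2.39² = 16.3 mA.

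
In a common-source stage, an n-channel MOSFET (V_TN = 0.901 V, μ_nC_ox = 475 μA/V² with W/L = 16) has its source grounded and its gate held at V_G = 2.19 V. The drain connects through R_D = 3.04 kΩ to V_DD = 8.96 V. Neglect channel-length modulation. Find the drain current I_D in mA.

V_GS = V_G = 2.19 V, so V_ov = 2.19 − 0.901 = 1.29 V.
k_n = μ_nC_ox · (W/L) = 7.6 mA/V².
Assume saturation: I_D = ½ k_n V_ov² = 0.5 × 7.6 × 1.29² = 6.31 mA, giving V_DS = V_DD − I_D R_D = 8.96 − 6.31 × 3.04 = -10.2 V.
But -10.2 V < V_ov = 1.29 V, so the device is actually in triode.
In triode I_D = k_n[V_ov V_DS − ½ V_DS²] and I_D = (V_DD − V_DS)/R_D. Equating: 11.6 V_DS² − 30.78 V_DS + 8.96 = 0, giving V_DS = 0.333 V (the root below V_ov).
I_D = (8.96 − 0.333) / 3.04 = 2.84 mA.

I_D = 2.84 mA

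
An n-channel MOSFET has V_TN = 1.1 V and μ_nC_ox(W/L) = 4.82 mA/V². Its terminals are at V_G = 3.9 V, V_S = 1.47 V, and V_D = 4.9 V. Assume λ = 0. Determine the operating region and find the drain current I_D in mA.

Saturation; I_D = 4.26 mA

V_GS = V_G − V_S = 3.9 − 1.47 = 2.43 V; V_DS = V_D − V_S = 4.9 − 1.47 = 3.43 V.
V_ov = V_GS − V_TN = 2.43 − 1.1 = 1.33 V.
Since V_DS = 3.43 V ≥ V_ov = 1.33 V, the device is in saturation.
I_D = ½ k_n V_ov² = 0.5 × 4.82 × 1.33² = 4.26 mA.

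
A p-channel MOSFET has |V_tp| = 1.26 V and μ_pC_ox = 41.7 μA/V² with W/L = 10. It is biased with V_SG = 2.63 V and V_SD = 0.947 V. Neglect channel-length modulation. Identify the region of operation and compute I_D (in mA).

k_p = μ_pC_ox · (W/L) = 0.417 mA/V².
V_ov = V_SG − |V_tp| = 2.63 − 1.26 = 1.37 V.
Since V_SD = 0.947 V < V_ov = 1.37 V, the device is in the triode region.
I_D = k_p [V_ov · V_SD − ½ V_SD²] = 0.417 × [1.37 × 0.947 − 0.5 × 0.947²] = 0.354 mA.

Triode; I_D = 0.354 mA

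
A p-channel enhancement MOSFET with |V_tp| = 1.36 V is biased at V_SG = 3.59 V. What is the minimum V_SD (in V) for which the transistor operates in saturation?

The boundary between triode and saturation is V_SD = V_SG − |V_tp| = V_ov.
V_ov = 3.59 − 1.36 = 2.23 V.

V_SD,sat = 2.23 V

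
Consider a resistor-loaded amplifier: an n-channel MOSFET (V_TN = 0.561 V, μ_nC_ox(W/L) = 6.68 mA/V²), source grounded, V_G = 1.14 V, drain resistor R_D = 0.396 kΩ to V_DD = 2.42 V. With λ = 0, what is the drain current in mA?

I_D = 1.12 mA

V_GS = V_G = 1.14 V, so V_ov = 1.14 − 0.561 = 0.579 V.
Assume saturation: I_D = ½ k_n V_ov² = 0.5 × 6.68 × 0.579² = 1.12 mA, giving V_DS = V_DD − I_D R_D = 2.42 − 1.12 × 0.396 = 1.98 V.
V_DS = 1.98 V ≥ V_ov = 0.579 V, confirming saturation.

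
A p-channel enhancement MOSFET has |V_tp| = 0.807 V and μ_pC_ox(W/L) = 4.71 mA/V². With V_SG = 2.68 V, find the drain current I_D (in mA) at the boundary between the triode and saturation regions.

I_D = 8.26 mA

At the boundary V_SD = V_ov = V_SG − |V_tp| = 2.68 − 0.807 = 1.87 V.
I_D = ½ k_p V_ov² = 0.5 × 4.71 × 1.87² = 8.26 mA.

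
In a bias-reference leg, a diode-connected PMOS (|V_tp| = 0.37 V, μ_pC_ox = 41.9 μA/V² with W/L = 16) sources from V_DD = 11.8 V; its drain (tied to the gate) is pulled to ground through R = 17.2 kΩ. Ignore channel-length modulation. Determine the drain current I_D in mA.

With gate tied to drain, V_SG = V_SD ≥ V_SG − |V_tp|, so the device is in saturation.
k_p = μ_pC_ox · (W/L) = 0.6704 mA/V².
KCL at the drain: ½ k_p (V_SG − |V_tp|)² = (V_DD − V_SG)/R.
Let x = V_SG − 0.37. Then 5.77 x² + x − 11.43 = 0, giving x = 1.32 V (positive root), so V_SG = 1.69 V.
I_D = (V_DD − V_SG)/R = (11.8 − 1.69) / 17.2 = 0.588 mA.

I_D = 0.588 mA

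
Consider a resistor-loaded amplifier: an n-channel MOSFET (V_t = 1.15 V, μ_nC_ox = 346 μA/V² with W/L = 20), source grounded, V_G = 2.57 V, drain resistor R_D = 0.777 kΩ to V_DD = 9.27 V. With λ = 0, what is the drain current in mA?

V_GS = V_G = 2.57 V, so V_ov = 2.57 − 1.15 = 1.42 V.
k_n = μ_nC_ox · (W/L) = 6.92 mA/V².
Assume saturation: I_D = ½ k_n V_ov² = 0.5 × 6.92 × 1.42² = 6.98 mA, giving V_DS = V_DD − I_D R_D = 9.27 − 6.98 × 0.777 = 3.85 V.
V_DS = 3.85 V ≥ V_ov = 1.42 V, confirming saturation.

I_D = 6.98 mA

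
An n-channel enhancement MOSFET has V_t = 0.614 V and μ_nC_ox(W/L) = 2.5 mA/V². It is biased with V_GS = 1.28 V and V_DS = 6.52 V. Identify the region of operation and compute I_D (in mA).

Saturation; I_D = 0.554 mA

V_ov = V_GS − V_t = 1.28 − 0.614 = 0.666 V.
Since V_DS = 6.52 V ≥ V_ov = 0.666 V, the device is in saturation.
I_D = ½ k_n V_ov² = 0.5 × 2.5 × 0.666² = 0.554 mA.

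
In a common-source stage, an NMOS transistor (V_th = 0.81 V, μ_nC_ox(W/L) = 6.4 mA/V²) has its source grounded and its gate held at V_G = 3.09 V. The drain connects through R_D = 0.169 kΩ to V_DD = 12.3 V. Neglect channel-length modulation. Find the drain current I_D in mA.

I_D = 16.6 mA

V_GS = V_G = 3.09 V, so V_ov = 3.09 − 0.81 = 2.28 V.
Assume saturation: I_D = ½ k_n V_ov² = 0.5 × 6.4 × 2.28² = 16.6 mA, giving V_DS = V_DD − I_D R_D = 12.3 − 16.6 × 0.169 = 9.49 V.
V_DS = 9.49 V ≥ V_ov = 2.28 V, confirming saturation.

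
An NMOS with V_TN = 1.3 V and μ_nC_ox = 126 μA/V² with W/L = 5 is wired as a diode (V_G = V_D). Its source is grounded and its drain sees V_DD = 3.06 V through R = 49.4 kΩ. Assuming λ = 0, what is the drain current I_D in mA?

I_D = 0.0294 mA

With gate tied to drain, V_GS = V_DS ≥ V_GS − V_TN, so the device is in saturation.
k_n = μ_nC_ox · (W/L) = 0.63 mA/V².
KCL at the drain: ½ k_n (V_GS − V_TN)² = (V_DD − V_GS)/R.
Let x = V_GS − 1.3. Then 15.6 x² + x − 1.76 = 0, giving x = 0.306 V (positive root), so V_GS = 1.61 V.
I_D = (V_DD − V_GS)/R = (3.06 − 1.61) / 49.4 = 0.0294 mA.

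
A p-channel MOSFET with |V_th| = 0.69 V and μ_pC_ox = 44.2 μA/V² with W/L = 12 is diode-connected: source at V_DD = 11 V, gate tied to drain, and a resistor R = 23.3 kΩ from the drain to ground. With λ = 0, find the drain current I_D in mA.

I_D = 0.390 mA

With gate tied to drain, V_SG = V_SD ≥ V_SG − |V_th|, so the device is in saturation.
k_p = μ_pC_ox · (W/L) = 0.5304 mA/V².
KCL at the drain: ½ k_p (V_SG − |V_th|)² = (V_DD − V_SG)/R.
Let x = V_SG − 0.69. Then 6.18 x² + x − 10.31 = 0, giving x = 1.21 V (positive root), so V_SG = 1.9 V.
I_D = (V_DD − V_SG)/R = (11 − 1.9) / 23.3 = 0.39 mA.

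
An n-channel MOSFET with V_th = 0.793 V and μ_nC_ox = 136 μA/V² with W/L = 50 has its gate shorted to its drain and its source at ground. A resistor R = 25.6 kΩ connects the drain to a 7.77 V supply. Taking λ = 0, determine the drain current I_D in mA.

With gate tied to drain, V_GS = V_DS ≥ V_GS − V_th, so the device is in saturation.
k_n = μ_nC_ox · (W/L) = 6.8 mA/V².
KCL at the drain: ½ k_n (V_GS − V_th)² = (V_DD − V_GS)/R.
Let x = V_GS − 0.793. Then 87 x² + x − 6.977 = 0, giving x = 0.277 V (positive root), so V_GS = 1.07 V.
I_D = (V_DD − V_GS)/R = (7.77 − 1.07) / 25.6 = 0.262 mA.

I_D = 0.262 mA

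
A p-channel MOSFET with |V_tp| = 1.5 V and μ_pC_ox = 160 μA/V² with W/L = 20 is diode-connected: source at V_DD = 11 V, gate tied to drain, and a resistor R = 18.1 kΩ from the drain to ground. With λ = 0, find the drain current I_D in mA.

I_D = 0.494 mA

With gate tied to drain, V_SG = V_SD ≥ V_SG − |V_tp|, so the device is in saturation.
k_p = μ_pC_ox · (W/L) = 3.2 mA/V².
KCL at the drain: ½ k_p (V_SG − |V_tp|)² = (V_DD − V_SG)/R.
Let x = V_SG − 1.5. Then 29 x² + x − 9.5 = 0, giving x = 0.556 V (positive root), so V_SG = 2.06 V.
I_D = (V_DD − V_SG)/R = (11 − 2.06) / 18.1 = 0.494 mA.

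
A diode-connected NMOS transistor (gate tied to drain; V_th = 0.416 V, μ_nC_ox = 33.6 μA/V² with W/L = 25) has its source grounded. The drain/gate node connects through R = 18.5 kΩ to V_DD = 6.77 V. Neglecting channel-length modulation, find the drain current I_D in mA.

With gate tied to drain, V_GS = V_DS ≥ V_GS − V_th, so the device is in saturation.
k_n = μ_nC_ox · (W/L) = 0.84 mA/V².
KCL at the drain: ½ k_n (V_GS − V_th)² = (V_DD − V_GS)/R.
Let x = V_GS − 0.416. Then 7.77 x² + x − 6.354 = 0, giving x = 0.842 V (positive root), so V_GS = 1.26 V.
I_D = (V_DD − V_GS)/R = (6.77 − 1.26) / 18.5 = 0.298 mA.

I_D = 0.298 mA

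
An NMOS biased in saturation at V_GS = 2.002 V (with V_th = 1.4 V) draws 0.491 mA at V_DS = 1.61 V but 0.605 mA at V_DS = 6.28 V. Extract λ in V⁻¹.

λ = 0.0540 V⁻¹

With V_GS fixed, I_D ∝ (1 + λ V_DS) in saturation, so I_D2/I_D1 = (1 + λ V_DS2)/(1 + λ V_DS1).
0.605/0.491 = 1.232 = (1 + 6.28 λ)/(1 + 1.61 λ).
Solving: λ (I_D1 V_DS2 − I_D2 V_DS1) = I_D2 − I_D1, so λ = (0.605 − 0.491) / (0.491 × 6.28 − 0.605 × 1.61) = 0.114 / 2.11 = 0.054 V⁻¹.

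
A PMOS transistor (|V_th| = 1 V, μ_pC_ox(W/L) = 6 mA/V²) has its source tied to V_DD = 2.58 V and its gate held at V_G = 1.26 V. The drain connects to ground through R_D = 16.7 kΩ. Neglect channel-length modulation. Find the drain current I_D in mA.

V_SG = V_DD − V_G = 2.58 − 1.26 = 1.32 V, so V_ov = 1.32 − 1 = 0.32 V.
Assume saturation: I_D = ½ k_p V_ov² = 0.5 × 6 × 0.32² = 0.307 mA, giving V_SD = V_DD − I_D R_D = 2.58 − 0.307 × 16.7 = -2.55 V.
But -2.55 V < V_ov = 0.32 V, so the device is actually in triode.
In triode I_D = k_p[V_ov V_SD − ½ V_SD²] and I_D = (V_DD − V_SD)/R_D. Equating: 50.1 V_SD² − 33.06 V_SD + 2.58 = 0, giving V_SD = 0.0904 V (the root below V_ov).
I_D = (2.58 − 0.0904) / 16.7 = 0.149 mA.

I_D = 0.149 mA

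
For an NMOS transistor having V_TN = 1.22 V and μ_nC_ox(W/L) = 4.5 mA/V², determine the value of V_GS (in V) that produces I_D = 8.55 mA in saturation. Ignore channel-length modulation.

V_GS = 3.17 V

In saturation I_D = ½ k_n (V_GS − V_TN)², so V_GS − V_TN = √(2 I_D / k_n) = √(2 × 8.55 / 4.5) = 1.95 V.
V_GS = 1.22 + 1.95 = 3.17 V.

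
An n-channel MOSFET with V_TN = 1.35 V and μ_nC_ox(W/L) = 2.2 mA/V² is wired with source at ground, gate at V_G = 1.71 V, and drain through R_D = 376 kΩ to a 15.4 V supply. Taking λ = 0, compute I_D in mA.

I_D = 0.0408 mA

V_GS = V_G = 1.71 V, so V_ov = 1.71 − 1.35 = 0.36 V.
Assume saturation: I_D = ½ k_n V_ov² = 0.5 × 2.2 × 0.36² = 0.143 mA, giving V_DS = V_DD − I_D R_D = 15.4 − 0.143 × 376 = -38.2 V.
But -38.2 V < V_ov = 0.36 V, so the device is actually in triode.
In triode I_D = k_n[V_ov V_DS − ½ V_DS²] and I_D = (V_DD − V_DS)/R_D. Equating: 414 V_DS² − 298.8 V_DS + 15.4 = 0, giving V_DS = 0.0559 V (the root below V_ov).
I_D = (15.4 − 0.0559) / 376 = 0.0408 mA.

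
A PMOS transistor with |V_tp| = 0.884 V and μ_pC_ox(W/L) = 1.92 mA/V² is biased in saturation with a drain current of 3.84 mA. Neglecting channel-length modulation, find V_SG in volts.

In saturation I_D = ½ k_p (V_SG − |V_tp|)², so V_SG − |V_tp| = √(2 I_D / k_p) = √(2 × 3.84 / 1.92) = 2 V.
V_SG = 0.884 + 2 = 2.88 V.

V_SG = 2.88 V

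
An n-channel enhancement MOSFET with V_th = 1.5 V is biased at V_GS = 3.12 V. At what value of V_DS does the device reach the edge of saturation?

The boundary between triode and saturation is V_DS = V_GS − V_th = V_ov.
V_ov = 3.12 − 1.5 = 1.62 V.

V_DS,sat = 1.62 V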